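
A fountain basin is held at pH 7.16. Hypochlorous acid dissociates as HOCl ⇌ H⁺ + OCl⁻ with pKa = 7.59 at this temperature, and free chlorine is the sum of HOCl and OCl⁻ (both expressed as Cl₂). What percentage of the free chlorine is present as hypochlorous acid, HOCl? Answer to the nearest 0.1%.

72.9%

[OCl⁻]/[HOCl] = 10^(pH − pKa) = 10^(7.16 − 7.59) = 10^-0.43 = 0.3715.
Fraction as HOCl = 1 / (1 + 0.3715) = 0.7291.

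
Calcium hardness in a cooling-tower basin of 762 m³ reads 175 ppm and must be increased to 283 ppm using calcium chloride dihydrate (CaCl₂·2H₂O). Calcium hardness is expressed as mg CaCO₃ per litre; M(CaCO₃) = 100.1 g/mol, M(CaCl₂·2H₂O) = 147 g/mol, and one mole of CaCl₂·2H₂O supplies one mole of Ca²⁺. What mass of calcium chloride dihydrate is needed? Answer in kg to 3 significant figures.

Volume: 762 m³ = 762,000 L.
Hardness to add: (283 − 175) = 108 mg/L as CaCO₃ × 762,000 L = 82,300 g as CaCO₃.
Moles of Ca²⁺ (1 mol Ca²⁺ ≡ 1 mol CaCO₃): 82,300 / 100.1 g/mol = 822.1 mol.
Mass of CaCl₂·2H₂O: 822.1 × 147 = 120,900 g.

121 kg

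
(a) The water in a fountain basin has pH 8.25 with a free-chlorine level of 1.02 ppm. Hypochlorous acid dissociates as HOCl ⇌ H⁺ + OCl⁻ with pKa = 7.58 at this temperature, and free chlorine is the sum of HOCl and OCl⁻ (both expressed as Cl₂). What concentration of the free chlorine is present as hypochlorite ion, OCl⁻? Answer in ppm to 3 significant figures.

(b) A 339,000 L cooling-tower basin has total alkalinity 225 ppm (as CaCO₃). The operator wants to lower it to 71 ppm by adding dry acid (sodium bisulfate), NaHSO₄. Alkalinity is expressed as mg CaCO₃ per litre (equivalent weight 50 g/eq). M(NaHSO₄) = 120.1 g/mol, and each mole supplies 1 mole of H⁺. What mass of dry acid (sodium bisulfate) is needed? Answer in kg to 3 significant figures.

(a) 0.840 ppm; (b) 125 kg

(a) [OCl⁻]/[HOCl] = 10^(pH − pKa) = 10^(8.25 − 7.58) = 10^0.67 = 4.677.
(a) Fraction as HOCl = 1 / (1 + 4.677) = 0.1761.
(a) OCl⁻ = (1 − 0.1761) × 1.02 ppm = 0.8403 ppm.

(b) Alkalinity to neutralize: (225 − 71) = 154 mg/L as CaCO₃ × 339,000 L = 52,210 g as CaCO₃.
(b) Equivalents of H⁺ required: 52,210 ÷ 50 g/eq = 1044 eq = 1044 mol NaHSO₄.
(b) Mass of NaHSO₄: 1044 × 120.1 = 125,400 g.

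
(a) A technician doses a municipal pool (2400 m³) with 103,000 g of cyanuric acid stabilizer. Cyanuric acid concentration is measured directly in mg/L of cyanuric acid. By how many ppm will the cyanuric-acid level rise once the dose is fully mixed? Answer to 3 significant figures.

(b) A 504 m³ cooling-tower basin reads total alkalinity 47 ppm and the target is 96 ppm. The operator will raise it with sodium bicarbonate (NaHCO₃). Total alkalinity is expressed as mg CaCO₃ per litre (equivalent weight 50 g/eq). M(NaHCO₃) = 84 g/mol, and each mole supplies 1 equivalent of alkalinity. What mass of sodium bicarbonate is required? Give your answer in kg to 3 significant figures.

(a) 42.9 ppm; (b) 41.5 kg

(a) Volume: 2400 m³ = 2,400,000 L.
(a) Rise: 103,000 g / 2,400,000 L × 1000 = 42.92 mg/L.

(b) Volume: 504 m³ = 504,000 L.
(b) Alkalinity to add: (96 − 47) = 49 mg/L as CaCO₃ × 504,000 L = 24,700 g as CaCO₃.
(b) Equivalents: 24,700 g ÷ 50 g/eq = 493.9 eq.
(b) NaHCO₃ supplies 1 eq per mole → 493.9 mol.
(b) Mass: 493.9 mol × 84 g/mol = 41,490 g.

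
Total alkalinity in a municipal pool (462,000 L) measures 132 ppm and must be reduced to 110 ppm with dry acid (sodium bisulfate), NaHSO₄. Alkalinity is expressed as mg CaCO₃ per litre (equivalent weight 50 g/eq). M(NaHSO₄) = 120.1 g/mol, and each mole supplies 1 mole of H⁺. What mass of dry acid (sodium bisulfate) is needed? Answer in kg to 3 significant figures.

Alkalinity to neutralize: (132 − 110) = 22 mg/L as CaCO₃ × 462,000 L = 10,160 g as CaCO₃.
Equivalents of H⁺ required: 10,160 ÷ 50 g/eq = 203.3 eq = 203.3 mol NaHSO₄.
Mass of NaHSO₄: 203.3 × 120.1 = 24,410 g.

24.4 kg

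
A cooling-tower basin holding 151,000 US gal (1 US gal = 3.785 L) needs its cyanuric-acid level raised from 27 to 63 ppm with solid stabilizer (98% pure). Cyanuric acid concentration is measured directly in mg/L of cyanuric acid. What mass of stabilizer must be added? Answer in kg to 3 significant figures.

21.0 kg

Volume: 151,000 US gal × 3.785 L/gal = 571,535 L.
CYA to add: (63 − 27) = 36 mg/L × 571,535 L = 20,580 g cyanuric acid.
At 98% purity: 20,580 / 0.98 = 21,000 g product.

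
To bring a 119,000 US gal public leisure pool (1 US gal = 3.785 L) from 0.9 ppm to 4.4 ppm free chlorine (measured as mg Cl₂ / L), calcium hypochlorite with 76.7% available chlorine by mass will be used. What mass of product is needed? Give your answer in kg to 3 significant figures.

Volume: 119,000 US gal × 3.785 L/gal = 450,415 L.
Chlorine deficit: 4.4 − 0.9 = 3.5 ppm = 3.5 mg/L as Cl₂.
Cl₂ equivalent needed: 3.5 mg/L × 450,415 L = 1,576,000 mg = 1576 g.
Product at 76.7% available chlorine: 1576 / 0.767 = 2055 g.

2.06 kg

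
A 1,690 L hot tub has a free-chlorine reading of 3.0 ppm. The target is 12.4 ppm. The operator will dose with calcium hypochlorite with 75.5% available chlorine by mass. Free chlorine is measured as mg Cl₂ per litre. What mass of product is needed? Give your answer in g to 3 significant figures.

Chlorine deficit: 12.4 − 3.0 = 9.4 ppm = 9.4 mg/L as Cl₂.
Cl₂ equivalent needed: 9.4 mg/L × 1,690 L = 15,890 mg = 15.89 g.
Product at 75.5% available chlorine: 15.89 / 0.755 = 21.04 g.

21.0 g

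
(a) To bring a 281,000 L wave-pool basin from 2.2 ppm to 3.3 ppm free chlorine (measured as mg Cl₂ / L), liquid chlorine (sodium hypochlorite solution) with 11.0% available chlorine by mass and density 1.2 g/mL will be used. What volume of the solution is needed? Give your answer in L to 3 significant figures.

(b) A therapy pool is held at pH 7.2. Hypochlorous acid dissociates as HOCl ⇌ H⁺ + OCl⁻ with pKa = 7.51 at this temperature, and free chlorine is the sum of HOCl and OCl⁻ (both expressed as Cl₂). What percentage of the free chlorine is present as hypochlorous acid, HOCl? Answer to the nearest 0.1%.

(a) 2.34 L; (b) 67.1%

(a) Chlorine deficit: 3.3 − 2.2 = 1.1 ppm = 1.1 mg/L as Cl₂.
(a) Cl₂ equivalent needed: 1.1 mg/L × 281,000 L = 309,100 mg = 309.1 g.
(a) Product at 11.0% available chlorine: 309.1 / 0.11 = 2810 g.
(a) Volume at density 1.2 g/mL: 2810 g ÷ 1.2 g/mL = 2342 mL.

(b) [OCl⁻]/[HOCl] = 10^(pH − pKa) = 10^(7.2 − 7.51) = 10^-0.31 = 0.4898.
(b) Fraction as HOCl = 1 / (1 + 0.4898) = 0.6712.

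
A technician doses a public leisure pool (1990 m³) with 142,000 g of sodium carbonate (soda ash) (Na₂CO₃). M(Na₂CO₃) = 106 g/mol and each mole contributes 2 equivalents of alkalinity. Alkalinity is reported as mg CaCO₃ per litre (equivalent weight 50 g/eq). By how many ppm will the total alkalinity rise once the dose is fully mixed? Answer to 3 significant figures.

Volume: 1990 m³ = 1,990,000 L.
Moles of Na₂CO₃: 142,000 g ÷ 106 g/mol = 1340 mol → 2679 eq of alkalinity.
As CaCO₃: 2679 eq × 50 g/eq = 134,000 g.
Rise: 134,000 g / 1,990,000 L × 1000 = 67.32 mg/L.

67.3 ppm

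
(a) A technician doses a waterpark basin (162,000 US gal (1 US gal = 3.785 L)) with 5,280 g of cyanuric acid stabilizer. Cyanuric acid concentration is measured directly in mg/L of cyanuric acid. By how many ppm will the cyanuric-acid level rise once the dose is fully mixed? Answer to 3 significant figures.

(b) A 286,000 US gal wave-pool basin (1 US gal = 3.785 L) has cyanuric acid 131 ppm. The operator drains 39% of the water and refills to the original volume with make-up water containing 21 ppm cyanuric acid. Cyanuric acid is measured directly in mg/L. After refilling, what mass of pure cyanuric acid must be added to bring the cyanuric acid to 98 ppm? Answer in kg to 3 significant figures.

(a) 8.61 ppm; (b) 10.7 kg

(a) Volume: 162,000 US gal × 3.785 L/gal = 613,170 L.
(a) Rise: 5,280 g / 613,170 L × 1000 = 8.611 mg/L.

(b) Volume: 286,000 US gal × 3.785 L/gal = 1,082,510 L.
(b) After draining 39% and refilling: 131 × 0.61 + 21 × 0.39 = 88.1 ppm.
(b) Deficit to target: 98 − 88.1 = 9.9 mg/L.
(b) Mass: 9.9 mg/L × 1,082,510 L = 10,720 g cyanuric acid.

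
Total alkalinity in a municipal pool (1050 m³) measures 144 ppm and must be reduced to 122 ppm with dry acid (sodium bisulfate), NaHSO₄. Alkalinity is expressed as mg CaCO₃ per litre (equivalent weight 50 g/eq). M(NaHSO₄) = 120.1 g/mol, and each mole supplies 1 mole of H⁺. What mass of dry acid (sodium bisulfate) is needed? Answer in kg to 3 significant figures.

55.5 kg

Volume: 1050 m³ = 1,050,000 L.
Alkalinity to neutralize: (144 − 122) = 22 mg/L as CaCO₃ × 1,050,000 L = 23,100 g as CaCO₃.
Equivalents of H⁺ required: 23,100 ÷ 50 g/eq = 462 eq = 462 mol NaHSO₄.
Mass of NaHSO₄: 462 × 120.1 = 55,490 g.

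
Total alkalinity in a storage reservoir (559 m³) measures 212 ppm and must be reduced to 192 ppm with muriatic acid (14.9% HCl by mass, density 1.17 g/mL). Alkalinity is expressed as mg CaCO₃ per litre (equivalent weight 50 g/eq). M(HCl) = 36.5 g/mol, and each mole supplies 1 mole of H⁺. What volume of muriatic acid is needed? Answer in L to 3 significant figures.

46.8 L

Volume: 559 m³ = 559,000 L.
Alkalinity to neutralize: (212 − 192) = 20 mg/L as CaCO₃ × 559,000 L = 11,180 g as CaCO₃.
Equivalents of H⁺ required: 11,180 ÷ 50 g/eq = 223.6 eq = 223.6 mol HCl.
Mass of HCl: 223.6 × 36.5 = 8161 g.
Mass of 14.9% solution: 8161 / 0.149 = 54,770 g.
Volume: 54,770 g ÷ 1.17 g/mL = 46,820 mL.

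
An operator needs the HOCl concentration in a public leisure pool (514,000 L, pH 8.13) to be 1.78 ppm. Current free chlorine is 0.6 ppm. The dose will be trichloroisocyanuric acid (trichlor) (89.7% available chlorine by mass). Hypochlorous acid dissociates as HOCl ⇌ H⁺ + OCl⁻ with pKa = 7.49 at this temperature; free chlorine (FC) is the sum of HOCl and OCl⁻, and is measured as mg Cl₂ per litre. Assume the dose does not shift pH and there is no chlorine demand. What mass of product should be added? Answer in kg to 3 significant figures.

5.13 kg

[OCl⁻]/[HOCl] = 10^(pH − pKa) = 10^(8.13 − 7.49) = 4.365; fraction as HOCl = 1/(1 + 4.365) = 0.1864.
Free chlorine required for 1.78 ppm HOCl: 1.78 / 0.1864 = 9.55 ppm.
FC to add: 9.55 − 0.6 = 8.95 mg/L as Cl₂.
Cl₂ equivalent: 8.95 mg/L × 514,000 L = 4600 g.
Product at 89.7% available Cl: 4600 / 0.897 = 5129 g.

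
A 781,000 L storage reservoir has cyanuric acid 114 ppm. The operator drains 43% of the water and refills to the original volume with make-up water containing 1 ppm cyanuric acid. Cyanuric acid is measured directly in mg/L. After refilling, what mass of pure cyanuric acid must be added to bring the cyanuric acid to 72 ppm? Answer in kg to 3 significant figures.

5.15 kg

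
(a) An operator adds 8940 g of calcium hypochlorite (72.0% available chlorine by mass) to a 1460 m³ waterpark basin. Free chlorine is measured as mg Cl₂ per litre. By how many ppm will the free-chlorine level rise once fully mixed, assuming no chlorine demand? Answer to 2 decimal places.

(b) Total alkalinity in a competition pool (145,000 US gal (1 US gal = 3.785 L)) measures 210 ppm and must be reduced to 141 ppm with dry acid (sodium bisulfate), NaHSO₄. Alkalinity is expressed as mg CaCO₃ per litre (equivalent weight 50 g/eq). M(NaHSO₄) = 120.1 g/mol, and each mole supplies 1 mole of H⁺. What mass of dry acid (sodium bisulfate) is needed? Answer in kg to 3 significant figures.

(a) Volume: 1460 m³ = 1,460,000 L.
(a) Available chlorine delivered: 8940 g × 0.72 = 6437 g as Cl₂.
(a) Concentration rise: 6437 g / 1,460,000 L = 4.409 mg/L = 4.41 ppm.

(b) Volume: 145,000 US gal × 3.785 L/gal = 548,825 L.
(b) Alkalinity to neutralize: (210 − 141) = 69 mg/L as CaCO₃ × 548,825 L = 37,870 g as CaCO₃.
(b) Equivalents of H⁺ required: 37,870 ÷ 50 g/eq = 757.4 eq = 757.4 mol NaHSO₄.
(b) Mass of NaHSO₄: 757.4 × 120.1 = 90,960 g.

(a) 4.41 ppm; (b) 91.0 kg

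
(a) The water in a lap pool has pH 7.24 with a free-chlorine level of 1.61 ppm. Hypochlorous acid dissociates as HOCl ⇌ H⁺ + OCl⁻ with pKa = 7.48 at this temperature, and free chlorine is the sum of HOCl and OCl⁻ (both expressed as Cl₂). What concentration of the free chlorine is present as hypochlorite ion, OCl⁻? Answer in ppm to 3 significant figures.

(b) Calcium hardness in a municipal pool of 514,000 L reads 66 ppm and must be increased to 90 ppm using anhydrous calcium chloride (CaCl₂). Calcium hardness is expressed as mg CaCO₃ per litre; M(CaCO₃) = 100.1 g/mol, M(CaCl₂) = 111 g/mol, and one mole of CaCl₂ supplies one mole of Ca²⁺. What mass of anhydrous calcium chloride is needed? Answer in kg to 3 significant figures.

(a) [OCl⁻]/[HOCl] = 10^(pH − pKa) = 10^(7.24 − 7.48) = 10^-0.24 = 0.5754.
(a) Fraction as HOCl = 1 / (1 + 0.5754) = 0.6347.
(a) OCl⁻ = (1 − 0.6347) × 1.61 ppm = 0.5881 ppm.

(b) Hardness to add: (90 − 66) = 24 mg/L as CaCO₃ × 514,000 L = 12,340 g as CaCO₃.
(b) Moles of Ca²⁺ (1 mol Ca²⁺ ≡ 1 mol CaCO₃): 12,340 / 100.1 g/mol = 123.2 mol.
(b) Mass of CaCl₂: 123.2 × 111 = 13,680 g.

(a) 0.588 ppm; (b) 13.7 kg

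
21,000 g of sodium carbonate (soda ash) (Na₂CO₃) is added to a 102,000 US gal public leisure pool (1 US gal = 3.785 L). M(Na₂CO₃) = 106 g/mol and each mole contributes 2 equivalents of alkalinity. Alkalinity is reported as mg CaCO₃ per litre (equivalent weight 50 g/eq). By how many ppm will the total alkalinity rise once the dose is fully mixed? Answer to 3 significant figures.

51.3 ppm

Volume: 102,000 US gal × 3.785 L/gal = 386,070 L.
Moles of Na₂CO₃: 21,000 g ÷ 106 g/mol = 198.1 mol → 396.2 eq of alkalinity.
As CaCO₃: 396.2 eq × 50 g/eq = 19,810 g.
Rise: 19,810 g / 386,070 L × 1000 = 51.32 mg/L.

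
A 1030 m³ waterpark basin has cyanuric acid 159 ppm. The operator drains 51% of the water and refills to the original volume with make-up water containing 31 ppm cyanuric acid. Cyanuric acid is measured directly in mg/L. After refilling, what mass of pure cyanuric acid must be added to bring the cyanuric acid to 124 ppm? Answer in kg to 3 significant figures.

Volume: 1030 m³ = 1,030,000 L.
After draining 51% and refilling: 159 × 0.49 + 31 × 0.51 = 93.72 ppm.
Deficit to target: 124 − 93.72 = 30.28 mg/L.
Mass: 30.28 mg/L × 1,030,000 L = 31,190 g cyanuric acid.

31.2 kg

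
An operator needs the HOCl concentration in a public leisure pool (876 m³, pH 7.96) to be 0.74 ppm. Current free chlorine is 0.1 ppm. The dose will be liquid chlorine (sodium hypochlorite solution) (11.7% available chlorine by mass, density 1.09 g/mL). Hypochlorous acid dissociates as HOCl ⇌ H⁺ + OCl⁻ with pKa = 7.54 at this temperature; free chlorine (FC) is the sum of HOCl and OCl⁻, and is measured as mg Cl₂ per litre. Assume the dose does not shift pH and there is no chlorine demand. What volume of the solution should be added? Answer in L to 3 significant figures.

17.8 L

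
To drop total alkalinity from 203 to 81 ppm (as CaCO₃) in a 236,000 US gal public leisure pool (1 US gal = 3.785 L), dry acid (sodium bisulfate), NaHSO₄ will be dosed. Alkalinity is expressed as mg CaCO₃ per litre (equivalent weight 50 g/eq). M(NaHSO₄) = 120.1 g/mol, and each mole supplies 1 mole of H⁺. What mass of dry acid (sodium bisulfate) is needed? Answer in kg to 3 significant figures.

Volume: 236,000 US gal × 3.785 L/gal = 893,260 L.
Alkalinity to neutralize: (203 − 81) = 122 mg/L as CaCO₃ × 893,260 L = 109,000 g as CaCO₃.
Equivalents of H⁺ required: 109,000 ÷ 50 g/eq = 2180 eq = 2180 mol NaHSO₄.
Mass of NaHSO₄: 2180 × 120.1 = 261,800 g.

262 kg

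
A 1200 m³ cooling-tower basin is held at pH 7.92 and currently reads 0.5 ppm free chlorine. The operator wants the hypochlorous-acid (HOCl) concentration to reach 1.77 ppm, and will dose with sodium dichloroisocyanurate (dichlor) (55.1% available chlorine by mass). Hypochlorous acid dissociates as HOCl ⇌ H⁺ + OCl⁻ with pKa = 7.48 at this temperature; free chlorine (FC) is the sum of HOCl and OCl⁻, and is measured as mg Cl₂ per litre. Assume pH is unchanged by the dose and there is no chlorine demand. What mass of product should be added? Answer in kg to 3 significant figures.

13.4 kg

Volume: 1200 m³ = 1,200,000 L.
[OCl⁻]/[HOCl] = 10^(pH − pKa) = 10^(7.92 − 7.48) = 2.754; fraction as HOCl = 1/(1 + 2.754) = 0.2664.
Free chlorine required for 1.77 ppm HOCl: 1.77 / 0.2664 = 6.645 ppm.
FC to add: 6.645 − 0.5 = 6.145 mg/L as Cl₂.
Cl₂ equivalent: 6.145 mg/L × 1,200,000 L = 7374 g.
Product at 55.1% available Cl: 7374 / 0.551 = 13,380 g.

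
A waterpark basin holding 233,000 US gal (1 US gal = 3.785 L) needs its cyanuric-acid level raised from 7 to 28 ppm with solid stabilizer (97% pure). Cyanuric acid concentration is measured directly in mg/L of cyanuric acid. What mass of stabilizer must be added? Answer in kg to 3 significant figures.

19.1 kg

Volume: 233,000 US gal × 3.785 L/gal = 881,905 L.
CYA to add: (28 − 7) = 21 mg/L × 881,905 L = 18,520 g cyanuric acid.
At 97% purity: 18,520 / 0.97 = 19,090 g product.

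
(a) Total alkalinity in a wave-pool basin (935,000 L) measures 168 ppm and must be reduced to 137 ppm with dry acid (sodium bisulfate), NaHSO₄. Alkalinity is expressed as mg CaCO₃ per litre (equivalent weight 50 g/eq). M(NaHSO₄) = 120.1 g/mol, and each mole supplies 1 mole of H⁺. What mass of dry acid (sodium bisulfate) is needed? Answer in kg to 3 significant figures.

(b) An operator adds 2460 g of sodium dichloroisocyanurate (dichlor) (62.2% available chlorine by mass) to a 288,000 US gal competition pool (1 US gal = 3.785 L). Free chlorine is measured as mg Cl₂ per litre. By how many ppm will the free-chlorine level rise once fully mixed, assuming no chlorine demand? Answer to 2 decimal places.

(a) 69.6 kg; (b) 1.40 ppm

(a) Alkalinity to neutralize: (168 − 137) = 31 mg/L as CaCO₃ × 935,000 L = 28,980 g as CaCO₃.
(a) Equivalents of H⁺ required: 28,980 ÷ 50 g/eq = 579.7 eq = 579.7 mol NaHSO₄.
(a) Mass of NaHSO₄: 579.7 × 120.1 = 69,620 g.

(b) Volume: 288,000 US gal × 3.785 L/gal = 1,090,080 L.
(b) Available chlorine delivered: 2460 g × 0.622 = 1530 g as Cl₂.
(b) Concentration rise: 1530 g / 1,090,080 L = 1.404 mg/L = 1.40 ppm.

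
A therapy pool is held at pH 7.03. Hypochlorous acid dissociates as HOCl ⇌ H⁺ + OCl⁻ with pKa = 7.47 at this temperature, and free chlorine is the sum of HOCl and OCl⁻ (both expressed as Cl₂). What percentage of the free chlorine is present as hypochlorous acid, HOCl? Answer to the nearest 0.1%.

[OCl⁻]/[HOCl] = 10^(pH − pKa) = 10^(7.03 − 7.47) = 10^-0.44 = 0.3631.
Fraction as HOCl = 1 / (1 + 0.3631) = 0.7336.

73.4%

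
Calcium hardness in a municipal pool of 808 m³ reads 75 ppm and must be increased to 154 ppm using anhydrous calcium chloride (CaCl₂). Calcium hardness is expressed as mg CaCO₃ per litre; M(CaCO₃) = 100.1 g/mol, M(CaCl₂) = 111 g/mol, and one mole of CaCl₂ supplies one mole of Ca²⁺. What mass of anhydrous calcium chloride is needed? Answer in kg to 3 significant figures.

70.8 kg

Volume: 808 m³ = 808,000 L.
Hardness to add: (154 − 75) = 79 mg/L as CaCO₃ × 808,000 L = 63,830 g as CaCO₃.
Moles of Ca²⁺ (1 mol Ca²⁺ ≡ 1 mol CaCO₃): 63,830 / 100.1 g/mol = 637.7 mol.
Mass of CaCl₂: 637.7 × 111 = 70,780 g.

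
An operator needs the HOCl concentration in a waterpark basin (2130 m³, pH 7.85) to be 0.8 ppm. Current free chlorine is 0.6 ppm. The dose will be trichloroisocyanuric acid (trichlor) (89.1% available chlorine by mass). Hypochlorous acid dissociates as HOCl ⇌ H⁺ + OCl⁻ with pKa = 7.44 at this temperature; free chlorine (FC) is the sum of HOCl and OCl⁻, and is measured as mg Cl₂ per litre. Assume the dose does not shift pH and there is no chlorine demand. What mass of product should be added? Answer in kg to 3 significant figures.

Volume: 2130 m³ = 2,130,000 L.
[OCl⁻]/[HOCl] = 10^(pH − pKa) = 10^(7.85 − 7.44) = 2.57; fraction as HOCl = 1/(1 + 2.57) = 0.2801.
Free chlorine required for 0.8 ppm HOCl: 0.8 / 0.2801 = 2.856 ppm.
FC to add: 2.856 − 0.6 = 2.256 mg/L as Cl₂.
Cl₂ equivalent: 2.256 mg/L × 2,130,000 L = 4806 g.
Product at 89.1% available Cl: 4806 / 0.891 = 5394 g.

5.39 kg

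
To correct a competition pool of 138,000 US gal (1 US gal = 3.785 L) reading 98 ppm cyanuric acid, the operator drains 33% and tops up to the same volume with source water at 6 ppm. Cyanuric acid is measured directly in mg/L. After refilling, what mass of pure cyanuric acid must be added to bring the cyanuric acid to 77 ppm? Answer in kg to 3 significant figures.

4.89 kg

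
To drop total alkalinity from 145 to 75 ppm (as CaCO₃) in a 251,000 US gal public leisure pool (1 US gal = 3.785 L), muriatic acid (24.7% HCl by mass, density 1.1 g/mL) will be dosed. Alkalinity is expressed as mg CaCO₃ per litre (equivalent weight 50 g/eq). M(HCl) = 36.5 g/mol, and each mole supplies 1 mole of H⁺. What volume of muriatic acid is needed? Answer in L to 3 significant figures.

Volume: 251,000 US gal × 3.785 L/gal = 950,035 L.
Alkalinity to neutralize: (145 − 75) = 70 mg/L as CaCO₃ × 950,035 L = 66,500 g as CaCO₃.
Equivalents of H⁺ required: 66,500 ÷ 50 g/eq = 1330 eq = 1330 mol HCl.
Mass of HCl: 1330 × 36.5 = 48,550 g.
Mass of 24.7% solution: 48,550 / 0.247 = 196,500 g.
Volume: 196,500 g ÷ 1.1 g/mL = 178,700 mL.

179 L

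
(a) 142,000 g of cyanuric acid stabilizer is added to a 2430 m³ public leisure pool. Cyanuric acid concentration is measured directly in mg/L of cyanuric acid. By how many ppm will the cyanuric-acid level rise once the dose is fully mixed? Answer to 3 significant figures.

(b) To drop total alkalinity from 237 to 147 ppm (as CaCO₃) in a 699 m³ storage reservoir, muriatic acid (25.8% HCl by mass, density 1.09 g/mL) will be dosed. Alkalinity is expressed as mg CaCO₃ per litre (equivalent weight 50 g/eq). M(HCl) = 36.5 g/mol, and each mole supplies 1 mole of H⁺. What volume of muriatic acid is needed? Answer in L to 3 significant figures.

(a) 58.4 ppm; (b) 163 L

(a) Volume: 2430 m³ = 2,430,000 L.
(a) Rise: 142,000 g / 2,430,000 L × 1000 = 58.44 mg/L.

(b) Volume: 699 m³ = 699,000 L.
(b) Alkalinity to neutralize: (237 − 147) = 90 mg/L as CaCO₃ × 699,000 L = 62,910 g as CaCO₃.
(b) Equivalents of H⁺ required: 62,910 ÷ 50 g/eq = 1258 eq = 1258 mol HCl.
(b) Mass of HCl: 1258 × 36.5 = 45,920 g.
(b) Mass of 25.8% solution: 45,920 / 0.258 = 178,000 g.
(b) Volume: 178,000 g ÷ 1.09 g/mL = 163,300 mL.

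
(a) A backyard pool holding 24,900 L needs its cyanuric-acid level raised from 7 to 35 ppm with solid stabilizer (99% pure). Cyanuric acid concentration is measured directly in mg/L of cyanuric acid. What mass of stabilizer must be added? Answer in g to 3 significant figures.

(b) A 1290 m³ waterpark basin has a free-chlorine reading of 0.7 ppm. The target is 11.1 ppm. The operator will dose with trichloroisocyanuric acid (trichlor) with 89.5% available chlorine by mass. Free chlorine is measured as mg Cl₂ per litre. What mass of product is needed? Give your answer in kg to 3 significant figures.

(a) 704 g; (b) 15.0 kg

(a) CYA to add: (35 − 7) = 28 mg/L × 24,900 L = 697.2 g cyanuric acid.
(a) At 99% purity: 697.2 / 0.99 = 704.2 g product.

(b) Volume: 1290 m³ = 1,290,000 L.
(b) Chlorine deficit: 11.1 − 0.7 = 10.4 ppm = 10.4 mg/L as Cl₂.
(b) Cl₂ equivalent needed: 10.4 mg/L × 1,290,000 L = 13,420,000 mg = 13,420 g.
(b) Product at 89.5% available chlorine: 13,420 / 0.895 = 14,990 g.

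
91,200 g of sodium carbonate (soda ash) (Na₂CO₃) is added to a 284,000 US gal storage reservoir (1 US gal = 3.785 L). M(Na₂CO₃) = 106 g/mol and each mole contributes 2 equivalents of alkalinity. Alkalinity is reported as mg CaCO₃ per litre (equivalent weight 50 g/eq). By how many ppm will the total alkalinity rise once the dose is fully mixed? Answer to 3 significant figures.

80.0 ppm

Volume: 284,000 US gal × 3.785 L/gal = 1,074,940 L.
Moles of Na₂CO₃: 91,200 g ÷ 106 g/mol = 860.4 mol → 1721 eq of alkalinity.
As CaCO₃: 1721 eq × 50 g/eq = 86,040 g.
Rise: 86,040 g / 1,074,940 L × 1000 = 80.04 mg/L.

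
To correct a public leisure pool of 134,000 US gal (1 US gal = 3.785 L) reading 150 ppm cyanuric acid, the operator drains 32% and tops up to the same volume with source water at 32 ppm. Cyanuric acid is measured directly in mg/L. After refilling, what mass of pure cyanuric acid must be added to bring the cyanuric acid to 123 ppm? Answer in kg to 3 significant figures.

5.46 kg

Volume: 134,000 US gal × 3.785 L/gal = 507,190 L.
After draining 32% and refilling: 150 × 0.68 + 32 × 0.32 = 112.24 ppm.
Deficit to target: 123 − 112.24 = 10.76 mg/L.
Mass: 10.76 mg/L × 507,190 L = 5457 g cyanuric acid.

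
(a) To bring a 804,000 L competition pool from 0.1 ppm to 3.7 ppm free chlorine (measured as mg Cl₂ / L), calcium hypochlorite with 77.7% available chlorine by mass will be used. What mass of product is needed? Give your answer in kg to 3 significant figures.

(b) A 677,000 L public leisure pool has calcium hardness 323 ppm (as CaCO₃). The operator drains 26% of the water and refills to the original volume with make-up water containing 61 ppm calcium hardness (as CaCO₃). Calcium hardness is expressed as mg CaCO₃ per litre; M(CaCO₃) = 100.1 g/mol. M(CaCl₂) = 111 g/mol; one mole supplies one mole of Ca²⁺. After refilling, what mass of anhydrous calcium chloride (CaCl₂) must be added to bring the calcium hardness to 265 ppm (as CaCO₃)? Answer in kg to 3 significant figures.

(a) 3.73 kg; (b) 7.60 kg

(a) Chlorine deficit: 3.7 − 0.1 = 3.6 ppm = 3.6 mg/L as Cl₂.
(a) Cl₂ equivalent needed: 3.6 mg/L × 804,000 L = 2,894,000 mg = 2894 g.
(a) Product at 77.7% available chlorine: 2894 / 0.777 = 3725 g.

(b) After draining 26% and refilling: 323 × 0.74 + 61 × 0.26 = 254.88 ppm.
(b) Deficit to target: 265 − 254.88 = 10.12 mg/L.
(b) As CaCO₃: 10.12 mg/L × 677,000 L = 6851 g; ÷ 100.1 = 68.44 mol Ca²⁺.
(b) Mass: 68.44 × 111 = 7597 g.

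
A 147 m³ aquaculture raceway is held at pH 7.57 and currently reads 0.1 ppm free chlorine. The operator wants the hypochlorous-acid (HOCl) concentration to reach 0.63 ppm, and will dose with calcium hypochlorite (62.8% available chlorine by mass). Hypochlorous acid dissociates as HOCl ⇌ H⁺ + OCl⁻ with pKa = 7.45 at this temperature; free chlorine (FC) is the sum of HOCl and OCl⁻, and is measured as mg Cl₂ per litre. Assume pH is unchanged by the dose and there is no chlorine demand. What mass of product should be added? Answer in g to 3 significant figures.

318 g

Volume: 147 m³ = 147,000 L.
[OCl⁻]/[HOCl] = 10^(pH − pKa) = 10^(7.57 − 7.45) = 1.318; fraction as HOCl = 1/(1 + 1.318) = 0.4314.
Free chlorine required for 0.63 ppm HOCl: 0.63 / 0.4314 = 1.461 ppm.
FC to add: 1.461 − 0.1 = 1.361 mg/L as Cl₂.
Cl₂ equivalent: 1.361 mg/L × 147,000 L = 200 g.
Product at 62.8% available Cl: 200 / 0.628 = 318.5 g.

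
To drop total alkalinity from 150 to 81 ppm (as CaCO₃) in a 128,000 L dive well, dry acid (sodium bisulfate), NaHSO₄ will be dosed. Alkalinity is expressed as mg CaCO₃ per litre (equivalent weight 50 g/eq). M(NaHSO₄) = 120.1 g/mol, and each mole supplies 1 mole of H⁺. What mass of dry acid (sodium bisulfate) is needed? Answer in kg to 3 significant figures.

21.2 kg

Alkalinity to neutralize: (150 − 81) = 69 mg/L as CaCO₃ × 128,000 L = 8832 g as CaCO₃.
Equivalents of H⁺ required: 8832 ÷ 50 g/eq = 176.6 eq = 176.6 mol NaHSO₄.
Mass of NaHSO₄: 176.6 × 120.1 = 21,210 g.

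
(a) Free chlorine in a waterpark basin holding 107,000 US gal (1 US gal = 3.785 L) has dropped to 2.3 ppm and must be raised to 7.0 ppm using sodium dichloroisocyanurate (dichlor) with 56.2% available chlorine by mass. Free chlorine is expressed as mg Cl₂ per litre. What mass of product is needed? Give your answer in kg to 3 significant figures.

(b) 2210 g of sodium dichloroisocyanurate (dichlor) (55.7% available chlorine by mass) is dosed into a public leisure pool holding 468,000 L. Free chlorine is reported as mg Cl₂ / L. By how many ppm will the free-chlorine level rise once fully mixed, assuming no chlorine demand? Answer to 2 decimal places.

(a) Volume: 107,000 US gal × 3.785 L/gal = 404,995 L.
(a) Chlorine deficit: 7.0 − 2.3 = 4.7 ppm = 4.7 mg/L as Cl₂.
(a) Cl₂ equivalent needed: 4.7 mg/L × 404,995 L = 1,903,000 mg = 1903 g.
(a) Product at 56.2% available chlorine: 1903 / 0.562 = 3387 g.

(b) Available chlorine delivered: 2210 g × 0.557 = 1231 g as Cl₂.
(b) Concentration rise: 1231 g / 468,000 L = 2.63 mg/L = 2.63 ppm.

(a) 3.39 kg; (b) 2.63 ppm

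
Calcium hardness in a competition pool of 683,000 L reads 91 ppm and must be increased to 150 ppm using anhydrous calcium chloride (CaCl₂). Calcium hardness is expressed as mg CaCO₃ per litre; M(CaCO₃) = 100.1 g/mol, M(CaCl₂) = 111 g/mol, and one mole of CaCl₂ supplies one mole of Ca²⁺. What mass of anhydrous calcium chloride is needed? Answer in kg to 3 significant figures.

Hardness to add: (150 − 91) = 59 mg/L as CaCO₃ × 683,000 L = 40,300 g as CaCO₃.
Moles of Ca²⁺ (1 mol Ca²⁺ ≡ 1 mol CaCO₃): 40,300 / 100.1 g/mol = 402.6 mol.
Mass of CaCl₂: 402.6 × 111 = 44,680 g.

44.7 kg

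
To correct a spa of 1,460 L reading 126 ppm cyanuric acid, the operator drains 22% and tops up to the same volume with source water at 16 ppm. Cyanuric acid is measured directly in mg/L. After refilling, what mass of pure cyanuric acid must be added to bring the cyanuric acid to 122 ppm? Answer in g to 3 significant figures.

After draining 22% and refilling: 126 × 0.78 + 16 × 0.22 = 101.8 ppm.
Deficit to target: 122 − 101.8 = 20.2 mg/L.
Mass: 20.2 mg/L × 1,460 L = 29.49 g cyanuric acid.

29.5 g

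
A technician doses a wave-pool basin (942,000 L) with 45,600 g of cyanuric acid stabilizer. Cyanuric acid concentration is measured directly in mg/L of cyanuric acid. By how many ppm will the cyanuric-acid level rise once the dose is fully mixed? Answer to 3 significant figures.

48.4 ppm

Rise: 45,600 g / 942,000 L × 1000 = 48.41 mg/L.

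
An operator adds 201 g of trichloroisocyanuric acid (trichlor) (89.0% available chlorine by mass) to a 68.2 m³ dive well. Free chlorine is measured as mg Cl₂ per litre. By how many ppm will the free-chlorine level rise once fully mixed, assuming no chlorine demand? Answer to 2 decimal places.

2.62 ppm

Volume: 68.2 m³ = 68,200 L.
Available chlorine delivered: 201 g × 0.89 = 178.9 g as Cl₂.
Concentration rise: 178.9 g / 68,200 L = 2.623 mg/L = 2.62 ppm.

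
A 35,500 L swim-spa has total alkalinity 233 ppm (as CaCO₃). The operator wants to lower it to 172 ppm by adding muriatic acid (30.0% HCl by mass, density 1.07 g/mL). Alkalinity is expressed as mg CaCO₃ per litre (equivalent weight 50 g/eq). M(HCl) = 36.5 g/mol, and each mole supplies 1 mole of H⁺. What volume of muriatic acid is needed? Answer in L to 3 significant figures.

4.92 L

Alkalinity to neutralize: (233 − 172) = 61 mg/L as CaCO₃ × 35,500 L = 2166 g as CaCO₃.
Equivalents of H⁺ required: 2166 ÷ 50 g/eq = 43.31 eq = 43.31 mol HCl.
Mass of HCl: 43.31 × 36.5 = 1581 g.
Mass of 30.0% solution: 1581 / 0.3 = 5269 g.
Volume: 5269 g ÷ 1.07 g/mL = 4925 mL.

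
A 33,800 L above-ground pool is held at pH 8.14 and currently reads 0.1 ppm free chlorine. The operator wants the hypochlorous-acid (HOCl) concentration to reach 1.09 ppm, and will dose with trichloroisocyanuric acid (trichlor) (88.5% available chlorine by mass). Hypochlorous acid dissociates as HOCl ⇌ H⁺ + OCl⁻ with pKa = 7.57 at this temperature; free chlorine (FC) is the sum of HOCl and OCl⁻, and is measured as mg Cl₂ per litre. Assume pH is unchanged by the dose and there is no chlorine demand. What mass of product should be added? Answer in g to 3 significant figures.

192 g

[OCl⁻]/[HOCl] = 10^(pH − pKa) = 10^(8.14 − 7.57) = 3.715; fraction as HOCl = 1/(1 + 3.715) = 0.2121.
Free chlorine required for 1.09 ppm HOCl: 1.09 / 0.2121 = 5.14 ppm.
FC to add: 5.14 − 0.1 = 5.04 mg/L as Cl₂.
Cl₂ equivalent: 5.04 mg/L × 33,800 L = 170.3 g.
Product at 88.5% available Cl: 170.3 / 0.885 = 192.5 g.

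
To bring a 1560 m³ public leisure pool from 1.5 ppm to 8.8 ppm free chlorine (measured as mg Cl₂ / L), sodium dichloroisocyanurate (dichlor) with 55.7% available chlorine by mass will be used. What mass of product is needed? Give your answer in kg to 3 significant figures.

20.4 kg

Volume: 1560 m³ = 1,560,000 L.
Chlorine deficit: 8.8 − 1.5 = 7.3 ppm = 7.3 mg/L as Cl₂.
Cl₂ equivalent needed: 7.3 mg/L × 1,560,000 L = 11,390,000 mg = 11,390 g.
Product at 55.7% available chlorine: 11,390 / 0.557 = 20,450 g.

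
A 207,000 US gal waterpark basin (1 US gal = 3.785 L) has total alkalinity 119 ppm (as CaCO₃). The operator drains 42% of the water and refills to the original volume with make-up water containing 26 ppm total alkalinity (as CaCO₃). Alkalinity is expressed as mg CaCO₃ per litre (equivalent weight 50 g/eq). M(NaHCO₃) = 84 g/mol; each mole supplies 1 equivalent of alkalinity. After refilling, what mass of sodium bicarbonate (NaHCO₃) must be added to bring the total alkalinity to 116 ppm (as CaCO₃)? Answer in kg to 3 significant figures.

Volume: 207,000 US gal × 3.785 L/gal = 783,495 L.
After draining 42% and refilling: 119 × 0.58 + 26 × 0.42 = 79.94 ppm.
Deficit to target: 116 − 79.94 = 36.06 mg/L.
As CaCO₃: 36.06 mg/L × 783,495 L = 28,250 g; ÷ 50 g/eq ÷ 1 = 565.1 mol NaHCO₃.
Mass: 565.1 × 84 = 47,460 g.

47.5 kg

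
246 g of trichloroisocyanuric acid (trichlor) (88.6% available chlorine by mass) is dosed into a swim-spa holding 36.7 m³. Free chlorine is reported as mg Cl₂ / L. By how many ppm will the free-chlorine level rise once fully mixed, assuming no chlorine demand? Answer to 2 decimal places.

5.94 ppm

Volume: 36.7 m³ = 36,700 L.
Available chlorine delivered: 246 g × 0.886 = 218 g as Cl₂.
Concentration rise: 218 g / 36,700 L = 5.939 mg/L = 5.94 ppm.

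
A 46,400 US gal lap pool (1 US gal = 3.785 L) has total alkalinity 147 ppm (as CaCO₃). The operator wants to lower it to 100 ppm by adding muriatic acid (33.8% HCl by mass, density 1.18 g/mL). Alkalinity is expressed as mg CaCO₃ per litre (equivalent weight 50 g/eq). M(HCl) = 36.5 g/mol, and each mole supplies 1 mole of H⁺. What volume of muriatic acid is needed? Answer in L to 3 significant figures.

Volume: 46,400 US gal × 3.785 L/gal = 175,624 L.
Alkalinity to neutralize: (147 − 100) = 47 mg/L as CaCO₃ × 175,624 L = 8254 g as CaCO₃.
Equivalents of H⁺ required: 8254 ÷ 50 g/eq = 165.1 eq = 165.1 mol HCl.
Mass of HCl: 165.1 × 36.5 = 6026 g.
Mass of 33.8% solution: 6026 / 0.338 = 17,830 g.
Volume: 17,830 g ÷ 1.18 g/mL = 15,110 mL.

15.1 L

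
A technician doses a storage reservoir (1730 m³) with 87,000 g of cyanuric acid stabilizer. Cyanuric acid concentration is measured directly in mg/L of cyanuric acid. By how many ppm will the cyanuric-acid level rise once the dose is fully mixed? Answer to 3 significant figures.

Volume: 1730 m³ = 1,730,000 L.
Rise: 87,000 g / 1,730,000 L × 1000 = 50.29 mg/L.

50.3 ppm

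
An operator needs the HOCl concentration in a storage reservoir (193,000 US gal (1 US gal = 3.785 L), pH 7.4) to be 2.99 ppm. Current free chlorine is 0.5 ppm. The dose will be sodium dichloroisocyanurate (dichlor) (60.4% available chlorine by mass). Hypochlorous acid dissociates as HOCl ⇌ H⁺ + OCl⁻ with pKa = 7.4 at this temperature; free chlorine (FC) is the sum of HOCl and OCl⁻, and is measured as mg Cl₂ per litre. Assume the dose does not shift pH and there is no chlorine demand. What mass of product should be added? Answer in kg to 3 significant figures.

6.63 kg

Volume: 193,000 US gal × 3.785 L/gal = 730,505 L.
[OCl⁻]/[HOCl] = 10^(pH − pKa) = 10^(7.4 − 7.4) = 1; fraction as HOCl = 1/(1 + 1) = 0.5.
Free chlorine required for 2.99 ppm HOCl: 2.99 / 0.5 = 5.98 ppm.
FC to add: 5.98 − 0.5 = 5.48 mg/L as Cl₂.
Cl₂ equivalent: 5.48 mg/L × 730,505 L = 4003 g.
Product at 60.4% available Cl: 4003 / 0.604 = 6628 g.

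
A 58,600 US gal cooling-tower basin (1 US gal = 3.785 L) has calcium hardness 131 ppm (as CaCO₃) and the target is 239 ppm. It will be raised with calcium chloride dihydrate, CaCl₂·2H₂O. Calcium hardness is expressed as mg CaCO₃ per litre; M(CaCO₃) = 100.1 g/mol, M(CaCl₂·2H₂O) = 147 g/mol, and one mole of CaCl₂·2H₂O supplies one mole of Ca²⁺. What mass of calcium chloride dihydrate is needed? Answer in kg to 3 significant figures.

Volume: 58,600 US gal × 3.785 L/gal = 221,801 L.
Hardness to add: (239 − 131) = 108 mg/L as CaCO₃ × 221,801 L = 23,950 g as CaCO₃.
Moles of Ca²⁺ (1 mol Ca²⁺ ≡ 1 mol CaCO₃): 23,950 / 100.1 g/mol = 239.3 mol.
Mass of CaCl₂·2H₂O: 239.3 × 147 = 35,180 g.

35.2 kg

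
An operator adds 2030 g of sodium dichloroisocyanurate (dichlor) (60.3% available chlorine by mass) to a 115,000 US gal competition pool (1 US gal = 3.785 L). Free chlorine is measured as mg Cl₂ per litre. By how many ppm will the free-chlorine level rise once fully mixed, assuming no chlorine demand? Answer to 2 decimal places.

Volume: 115,000 US gal × 3.785 L/gal = 435,275 L.
Available chlorine delivered: 2030 g × 0.603 = 1224 g as Cl₂.
Concentration rise: 1224 g / 435,275 L = 2.812 mg/L = 2.81 ppm.

2.81 ppm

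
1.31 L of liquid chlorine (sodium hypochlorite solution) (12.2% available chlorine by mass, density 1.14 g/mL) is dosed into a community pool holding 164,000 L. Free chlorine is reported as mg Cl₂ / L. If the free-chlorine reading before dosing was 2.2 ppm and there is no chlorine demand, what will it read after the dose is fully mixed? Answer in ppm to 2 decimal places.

Mass of solution: 1.31 L × 1000 mL/L × 1.14 g/mL = 1493 g.
Available chlorine delivered: 1493 g × 0.122 = 182.2 g as Cl₂.
Concentration rise: 182.2 g / 164,000 L = 1.111 mg/L = 1.11 ppm.
Final FC: 2.2 + 1.11 = 3.31 ppm.

3.31 ppm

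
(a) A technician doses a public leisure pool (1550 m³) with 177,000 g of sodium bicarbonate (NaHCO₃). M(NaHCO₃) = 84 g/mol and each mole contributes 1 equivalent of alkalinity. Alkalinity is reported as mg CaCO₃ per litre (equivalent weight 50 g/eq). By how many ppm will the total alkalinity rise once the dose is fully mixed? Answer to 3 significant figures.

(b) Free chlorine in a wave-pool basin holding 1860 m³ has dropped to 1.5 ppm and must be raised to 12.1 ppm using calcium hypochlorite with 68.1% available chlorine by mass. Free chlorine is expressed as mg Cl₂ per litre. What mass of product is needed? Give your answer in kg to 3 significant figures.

(a) Volume: 1550 m³ = 1,550,000 L.
(a) Moles of NaHCO₃: 177,000 g ÷ 84 g/mol = 2107 mol → 2107 eq of alkalinity.
(a) As CaCO₃: 2107 eq × 50 g/eq = 105,400 g.
(a) Rise: 105,400 g / 1,550,000 L × 1000 = 67.97 mg/L.

(b) Volume: 1860 m³ = 1,860,000 L.
(b) Chlorine deficit: 12.1 − 1.5 = 10.6 ppm = 10.6 mg/L as Cl₂.
(b) Cl₂ equivalent needed: 10.6 mg/L × 1,860,000 L = 19,720,000 mg = 19,720 g.
(b) Product at 68.1% available chlorine: 19,720 / 0.681 = 28,950 g.

(a) 68.0 ppm; (b) 29.0 kg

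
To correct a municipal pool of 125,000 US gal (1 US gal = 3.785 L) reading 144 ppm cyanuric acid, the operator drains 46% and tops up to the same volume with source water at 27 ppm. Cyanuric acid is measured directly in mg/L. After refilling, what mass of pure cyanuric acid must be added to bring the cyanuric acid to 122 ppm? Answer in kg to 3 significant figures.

15.1 kg

Volume: 125,000 US gal × 3.785 L/gal = 473,125 L.
After draining 46% and refilling: 144 × 0.54 + 27 × 0.46 = 90.18 ppm.
Deficit to target: 122 − 90.18 = 31.82 mg/L.
Mass: 31.82 mg/L × 473,125 L = 15,050 g cyanuric acid.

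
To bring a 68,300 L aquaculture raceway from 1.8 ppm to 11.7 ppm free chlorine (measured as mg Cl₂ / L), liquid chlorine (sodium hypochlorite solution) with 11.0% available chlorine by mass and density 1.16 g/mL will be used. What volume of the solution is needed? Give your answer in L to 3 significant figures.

Chlorine deficit: 11.7 − 1.8 = 9.9 ppm = 9.9 mg/L as Cl₂.
Cl₂ equivalent needed: 9.9 mg/L × 68,300 L = 676,200 mg = 676.2 g.
Product at 11.0% available chlorine: 676.2 / 0.11 = 6147 g.
Volume at density 1.16 g/mL: 6147 g ÷ 1.16 g/mL = 5299 mL.

5.30 L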